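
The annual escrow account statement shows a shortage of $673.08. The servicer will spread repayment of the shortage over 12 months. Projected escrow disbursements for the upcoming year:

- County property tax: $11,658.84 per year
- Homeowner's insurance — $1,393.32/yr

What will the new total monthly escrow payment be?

$1,143.77

County property tax: $11,658.84
Homeowner's insurance: $1,393.32
Total per year = $13,052.16
Base monthly escrow = $13,052.16 / 12 = $1,087.68
Shortage spread = $673.08 ÷ 12 = $56.09/mo
Adjusted monthly = $1,087.68 + $56.09 = $1,143.77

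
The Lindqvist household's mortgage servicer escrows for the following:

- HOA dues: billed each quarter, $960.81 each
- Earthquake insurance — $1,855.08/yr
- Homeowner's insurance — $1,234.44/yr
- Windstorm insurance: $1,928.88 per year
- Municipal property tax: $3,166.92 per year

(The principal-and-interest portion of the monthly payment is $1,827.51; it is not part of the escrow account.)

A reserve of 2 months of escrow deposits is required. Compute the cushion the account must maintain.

$2,004.76

HOA dues: $960.81 × 4 = $3,843.24 annually
Earthquake insurance: $1,855.08 annually
Homeowner's insurance: $1,234.44 annually
Windstorm insurance: $1,928.88 annually
Municipal property tax: $3,166.92 annually
Total per year = $3,843.24 + $1,855.08 + $1,234.44 + $1,928.88 + $3,166.92 = $12,028.56
Monthly = $12,028.56 / 12 = $1,002.38
Required cushion = 2 × $1,002.38 = $2,004.76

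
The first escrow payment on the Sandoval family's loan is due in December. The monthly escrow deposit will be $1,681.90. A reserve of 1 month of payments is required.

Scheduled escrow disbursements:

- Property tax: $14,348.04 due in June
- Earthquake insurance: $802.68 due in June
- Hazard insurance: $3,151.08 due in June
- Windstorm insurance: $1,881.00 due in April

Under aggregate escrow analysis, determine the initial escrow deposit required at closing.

Cushion = 1 × $1,681.90 = $1,681.90
Trial balance (start $0, +$1,681.90 each month, − disbursements):
  Dec: +$1,681.90 → $1,681.90
  Jan: +$1,681.90 → $3,363.80
  Feb: +$1,681.90 → $5,045.70
  Mar: +$1,681.90 → $6,727.60
  Apr: +$1,681.90 − $1,881.00 → $6,528.50
  May: +$1,681.90 → $8,210.40
  Jun: +$1,681.90 − $18,301.80 → -$8,409.50
  Jul: +$1,681.90 → -$6,727.60
  Aug: +$1,681.90 → -$5,045.70
  Sep: +$1,681.90 → -$3,363.80
  Oct: +$1,681.90 → -$1,681.90
  Nov: +$1,681.90 → $0.00
Lowest trial balance = -$8,409.50 (Jun)
Initial deposit = cushion − low point = $1,681.90 − (-$8,409.50) = $10,091.40

$10,091.40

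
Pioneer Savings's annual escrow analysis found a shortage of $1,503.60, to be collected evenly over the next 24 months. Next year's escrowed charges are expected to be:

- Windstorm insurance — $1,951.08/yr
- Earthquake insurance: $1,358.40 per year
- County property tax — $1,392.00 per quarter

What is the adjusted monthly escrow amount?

Windstorm insurance: $1,951.08 annually
Earthquake insurance: $1,358.40 annually
County property tax: $1,392.00 × 4 = $5,568.00 annually
Combined annual = $8,877.48
Monthly = $8,877.48 ÷ 12 = $739.79
Shortage per month = $1,503.60 / 24 = $62.65
New monthly escrow = $739.79 + $62.65 = $802.44

$802.44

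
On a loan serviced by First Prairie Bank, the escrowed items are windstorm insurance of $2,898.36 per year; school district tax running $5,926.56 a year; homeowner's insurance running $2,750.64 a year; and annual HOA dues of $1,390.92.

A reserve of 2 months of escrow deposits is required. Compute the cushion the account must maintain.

$2,161.08

Windstorm insurance = $2,898.36 annually
School district tax = $5,926.56 annually
Homeowner's insurance = $2,750.64 annually
HOA dues = $1,390.92 annually
Annual escrow total = $2,898.36 + $5,926.56 + $2,750.64 + $1,390.92 = $12,966.48
Per month = $12,966.48 / 12 = $1,080.54
Cushion = 2 × $1,080.54 = $2,161.08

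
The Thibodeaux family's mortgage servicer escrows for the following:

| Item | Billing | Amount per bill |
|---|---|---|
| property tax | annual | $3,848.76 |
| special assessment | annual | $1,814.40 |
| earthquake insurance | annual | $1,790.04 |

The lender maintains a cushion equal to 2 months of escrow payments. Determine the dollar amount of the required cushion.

Property tax: $3,848.76
Special assessment: $1,814.40
Earthquake insurance: $1,790.04
Total per year = $3,848.76 + $1,814.40 + $1,790.04 = $7,453.20
Base monthly escrow = $7,453.20 / 12 = $621.10
Reserve = 2 × $621.10 = $1,242.20

$1,242.20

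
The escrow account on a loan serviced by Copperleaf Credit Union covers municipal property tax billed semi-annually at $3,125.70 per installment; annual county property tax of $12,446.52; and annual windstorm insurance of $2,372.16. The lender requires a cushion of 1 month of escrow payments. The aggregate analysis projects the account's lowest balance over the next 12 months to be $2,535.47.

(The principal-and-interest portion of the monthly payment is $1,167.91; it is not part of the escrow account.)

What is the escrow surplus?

Municipal property tax: $3,125.70 × 2 = $6,251.40 annually
County property tax: $12,446.52 annually
Windstorm insurance: $2,372.16 annually
Total per year = $6,251.40 + $12,446.52 + $2,372.16 = $21,070.08
Monthly escrow = $21,070.08 / 12 = $1,755.84
Required reserve = 1 × $1,755.84 = $1,755.84
Surplus = $2,535.47 − $1,755.84 = $779.63

$779.63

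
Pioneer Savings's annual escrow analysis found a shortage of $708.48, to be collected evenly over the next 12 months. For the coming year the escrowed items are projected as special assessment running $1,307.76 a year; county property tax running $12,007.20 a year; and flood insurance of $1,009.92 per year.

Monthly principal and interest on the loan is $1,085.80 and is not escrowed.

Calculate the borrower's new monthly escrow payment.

$1,252.78

Special assessment — $1,307.76
County property tax — $12,007.20
Flood insurance — $1,009.92
Annual escrow total = $1,307.76 + $12,007.20 + $1,009.92 = $14,324.88
Monthly = $14,324.88 / 12 = $1,193.74
Shortage spread = $708.48 ÷ 12 = $59.04/mo
Adjusted monthly = $1,193.74 + $59.04 = $1,252.78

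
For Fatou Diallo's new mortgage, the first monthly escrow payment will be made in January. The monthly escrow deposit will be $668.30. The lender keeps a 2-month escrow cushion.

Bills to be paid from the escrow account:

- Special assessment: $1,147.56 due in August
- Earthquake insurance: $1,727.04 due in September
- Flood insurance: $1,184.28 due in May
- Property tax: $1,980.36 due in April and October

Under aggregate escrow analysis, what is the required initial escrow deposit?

Cushion = 2 × $668.30 = $1,336.60
Trial balance (start $0, +$668.30 each month, − disbursements):
  Jan: +$668.30 → $668.30
  Feb: +$668.30 → $1,336.60
  Mar: +$668.30 → $2,004.90
  Apr: +$668.30 − $1,980.36 → $692.84
  May: +$668.30 − $1,184.28 → $176.86
  Jun: +$668.30 → $845.16
  Jul: +$668.30 → $1,513.46
  Aug: +$668.30 − $1,147.56 → $1,034.20
  Sep: +$668.30 − $1,727.04 → -$24.54
  Oct: +$668.30 − $1,980.36 → -$1,336.60
  Nov: +$668.30 → -$668.30
  Dec: +$668.30 → $0.00
Lowest trial balance = -$1,336.60 (Oct)
Initial deposit = cushion − low point = $1,336.60 − (-$1,336.60) = $2,673.20

$2,673.20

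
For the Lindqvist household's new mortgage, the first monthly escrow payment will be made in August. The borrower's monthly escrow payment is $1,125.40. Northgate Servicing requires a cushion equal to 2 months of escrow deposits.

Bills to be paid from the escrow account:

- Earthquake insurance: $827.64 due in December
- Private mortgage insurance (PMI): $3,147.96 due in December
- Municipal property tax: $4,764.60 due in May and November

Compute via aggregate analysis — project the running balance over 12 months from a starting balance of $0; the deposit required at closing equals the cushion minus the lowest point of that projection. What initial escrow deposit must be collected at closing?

$5,364.00

Cushion = 2 × $1,125.40 = $2,250.80
Trial balance (start $0, +$1,125.40 each month, − disbursements):
  Aug: +$1,125.40 → $1,125.40
  Sep: +$1,125.40 → $2,250.80
  Oct: +$1,125.40 → $3,376.20
  Nov: +$1,125.40 − $4,764.60 → -$263.00
  Dec: +$1,125.40 − $3,975.60 → -$3,113.20
  Jan: +$1,125.40 → -$1,987.80
  Feb: +$1,125.40 → -$862.40
  Mar: +$1,125.40 → $263.00
  Apr: +$1,125.40 → $1,388.40
  May: +$1,125.40 − $4,764.60 → -$2,250.80
  Jun: +$1,125.40 → -$1,125.40
  Jul: +$1,125.40 → $0.00
Lowest trial balance = -$3,113.20 (Dec)
Initial deposit = cushion − low point = $2,250.80 − (-$3,113.20) = $5,364.00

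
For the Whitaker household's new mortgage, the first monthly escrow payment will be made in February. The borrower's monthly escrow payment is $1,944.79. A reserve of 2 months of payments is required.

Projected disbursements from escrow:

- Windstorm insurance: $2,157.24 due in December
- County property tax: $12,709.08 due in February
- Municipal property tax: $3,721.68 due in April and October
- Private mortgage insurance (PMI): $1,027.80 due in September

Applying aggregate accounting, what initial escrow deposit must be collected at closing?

$14,653.87

Cushion = 2 × $1,944.79 = $3,889.58
Trial balance (start $0, +$1,944.79 each month, − disbursements):
  Feb: +$1,944.79 − $12,709.08 → -$10,764.29
  Mar: +$1,944.79 → -$8,819.50
  Apr: +$1,944.79 − $3,721.68 → -$10,596.39
  May: +$1,944.79 → -$8,651.60
  Jun: +$1,944.79 → -$6,706.81
  Jul: +$1,944.79 → -$4,762.02
  Aug: +$1,944.79 → -$2,817.23
  Sep: +$1,944.79 − $1,027.80 → -$1,900.24
  Oct: +$1,944.79 − $3,721.68 → -$3,677.13
  Nov: +$1,944.79 → -$1,732.34
  Dec: +$1,944.79 − $2,157.24 → -$1,944.79
  Jan: +$1,944.79 → $0.00
Lowest trial balance = -$10,764.29 (Feb)
Initial deposit = cushion − low point = $3,889.58 − (-$10,764.29) = $14,653.87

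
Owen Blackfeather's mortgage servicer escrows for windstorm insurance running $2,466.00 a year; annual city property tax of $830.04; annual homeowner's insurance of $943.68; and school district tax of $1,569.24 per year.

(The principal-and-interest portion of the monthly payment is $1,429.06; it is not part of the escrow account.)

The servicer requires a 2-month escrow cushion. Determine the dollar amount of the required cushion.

Windstorm insurance: $2,466.00/yr
City property tax: $830.04/yr
Homeowner's insurance: $943.68/yr
School district tax: $1,569.24/yr
Combined annual = $5,808.96
Per month = $5,808.96 / 12 = $484.08
Required cushion = 2 × $484.08 = $968.16

$968.16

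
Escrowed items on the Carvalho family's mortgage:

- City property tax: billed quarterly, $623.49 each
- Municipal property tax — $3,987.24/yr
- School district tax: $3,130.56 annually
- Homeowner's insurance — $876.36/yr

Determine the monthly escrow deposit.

City property tax — $623.49 × 4 = $2,493.96 annually
Municipal property tax — $3,987.24 annually
School district tax — $3,130.56 annually
Homeowner's insurance — $876.36 annually
Total per year = $10,488.12
Per month = $10,488.12 ÷ 12 = $874.01

$874.01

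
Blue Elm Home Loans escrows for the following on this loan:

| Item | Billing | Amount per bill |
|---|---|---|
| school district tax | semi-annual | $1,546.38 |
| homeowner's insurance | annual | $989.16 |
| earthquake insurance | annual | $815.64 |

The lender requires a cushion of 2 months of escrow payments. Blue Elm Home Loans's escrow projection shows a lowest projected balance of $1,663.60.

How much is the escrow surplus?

School district tax = $1,546.38 × 2 = $3,092.76 per year
Homeowner's insurance = $989.16 per year
Earthquake insurance = $815.64 per year
Yearly total = $3,092.76 + $989.16 + $815.64 = $4,897.56
Per month = $4,897.56 ÷ 12 = $408.13
Required reserve = 2 × $408.13 = $816.26
Surplus = $1,663.60 − $816.26 = $847.34

$847.34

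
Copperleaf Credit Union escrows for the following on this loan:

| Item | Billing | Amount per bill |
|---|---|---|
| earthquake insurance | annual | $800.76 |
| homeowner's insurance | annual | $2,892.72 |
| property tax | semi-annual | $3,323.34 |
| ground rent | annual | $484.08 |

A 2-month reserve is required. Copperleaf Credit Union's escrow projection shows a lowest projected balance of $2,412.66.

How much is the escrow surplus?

Earthquake insurance — $800.76/yr
Homeowner's insurance — $2,892.72/yr
Property tax — $3,323.34 × 2 = $6,646.68/yr
Ground rent — $484.08/yr
Annual escrow total = $800.76 + $2,892.72 + $6,646.68 + $484.08 = $10,824.24
Monthly = $10,824.24 / 12 = $902.02
Required reserve = 2 × $902.02 = $1,804.04
Surplus = $2,412.66 − $1,804.04 = $608.62

$608.62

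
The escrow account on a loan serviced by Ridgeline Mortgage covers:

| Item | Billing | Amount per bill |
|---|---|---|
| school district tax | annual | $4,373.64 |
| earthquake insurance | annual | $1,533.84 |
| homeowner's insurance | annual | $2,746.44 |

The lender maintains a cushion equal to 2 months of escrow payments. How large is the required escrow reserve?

$1,442.32

School district tax — $4,373.64
Earthquake insurance — $1,533.84
Homeowner's insurance — $2,746.44
Total per year = $8,653.92
Base monthly escrow = $8,653.92 ÷ 12 = $721.16
Cushion = 2 × $721.16 = $1,442.32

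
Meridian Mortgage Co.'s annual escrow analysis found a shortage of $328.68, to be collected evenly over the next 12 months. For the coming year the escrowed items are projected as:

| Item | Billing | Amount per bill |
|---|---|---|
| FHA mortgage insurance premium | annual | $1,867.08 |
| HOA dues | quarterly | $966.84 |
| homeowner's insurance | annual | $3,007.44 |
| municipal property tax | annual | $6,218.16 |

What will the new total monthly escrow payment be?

FHA mortgage insurance premium — $1,867.08
HOA dues — $966.84 × 4 = $3,867.36
Homeowner's insurance — $3,007.44
Municipal property tax — $6,218.16
Combined annual = $1,867.08 + $3,867.36 + $3,007.44 + $6,218.16 = $14,960.04
Per month = $14,960.04 / 12 = $1,246.67
Monthly shortage recovery: $328.68 / 12 = $27.39
Adjusted monthly = $1,246.67 + $27.39 = $1,274.06

$1,274.06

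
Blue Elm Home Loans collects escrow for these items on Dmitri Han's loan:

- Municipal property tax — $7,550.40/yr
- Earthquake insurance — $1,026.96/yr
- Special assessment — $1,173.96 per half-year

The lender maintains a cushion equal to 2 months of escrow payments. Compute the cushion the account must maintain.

Municipal property tax — $7,550.40 annually
Earthquake insurance — $1,026.96 annually
Special assessment — $1,173.96 × 2 = $2,347.92 annually
Combined annual = $7,550.40 + $1,026.96 + $2,347.92 = $10,925.28
Monthly = $10,925.28 ÷ 12 = $910.44
Cushion = 2 × $910.44 = $1,820.88

$1,820.88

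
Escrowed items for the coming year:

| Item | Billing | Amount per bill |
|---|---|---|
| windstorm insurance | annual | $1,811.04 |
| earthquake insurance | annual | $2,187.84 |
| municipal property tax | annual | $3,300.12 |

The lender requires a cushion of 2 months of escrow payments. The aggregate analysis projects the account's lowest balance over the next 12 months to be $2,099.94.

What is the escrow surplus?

$883.44

Windstorm insurance — $1,811.04
Earthquake insurance — $2,187.84
Municipal property tax — $3,300.12
Total per year = $7,299.00
Per month = $7,299.00 ÷ 12 = $608.25
Required reserve = 2 × $608.25 = $1,216.50
Surplus = $2,099.94 − $1,216.50 = $883.44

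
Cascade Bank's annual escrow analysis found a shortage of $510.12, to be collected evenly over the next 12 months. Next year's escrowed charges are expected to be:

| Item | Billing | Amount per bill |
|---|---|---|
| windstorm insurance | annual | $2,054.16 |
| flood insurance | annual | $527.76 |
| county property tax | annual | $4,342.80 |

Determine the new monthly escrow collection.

Windstorm insurance = $2,054.16 annually
Flood insurance = $527.76 annually
County property tax = $4,342.80 annually
Yearly total = $2,054.16 + $527.76 + $4,342.80 = $6,924.72
Base monthly escrow = $6,924.72 ÷ 12 = $577.06
Monthly shortage recovery: $510.12 ÷ 12 = $42.51
New monthly escrow = $577.06 + $42.51 = $619.57

$619.57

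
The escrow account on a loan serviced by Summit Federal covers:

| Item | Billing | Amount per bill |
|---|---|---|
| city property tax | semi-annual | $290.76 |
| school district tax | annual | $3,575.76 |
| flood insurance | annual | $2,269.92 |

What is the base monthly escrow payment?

City property tax = $290.76 × 2 = $581.52 per year
School district tax = $3,575.76 per year
Flood insurance = $2,269.92 per year
Total annual escrow = $6,427.20
Monthly escrow = $6,427.20 / 12 = $535.60

$535.60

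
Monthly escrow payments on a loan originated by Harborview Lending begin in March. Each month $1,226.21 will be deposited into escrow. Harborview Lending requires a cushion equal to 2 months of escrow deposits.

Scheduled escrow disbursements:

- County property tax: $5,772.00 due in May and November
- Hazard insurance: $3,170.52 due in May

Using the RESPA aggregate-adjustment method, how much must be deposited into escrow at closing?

Cushion = 2 × $1,226.21 = $2,452.42
Trial balance (start $0, +$1,226.21 each month, − disbursements):
  Mar: +$1,226.21 → $1,226.21
  Apr: +$1,226.21 → $2,452.42
  May: +$1,226.21 − $8,942.52 → -$5,263.89
  Jun: +$1,226.21 → -$4,037.68
  Jul: +$1,226.21 → -$2,811.47
  Aug: +$1,226.21 → -$1,585.26
  Sep: +$1,226.21 → -$359.05
  Oct: +$1,226.21 → $867.16
  Nov: +$1,226.21 − $5,772.00 → -$3,678.63
  Dec: +$1,226.21 → -$2,452.42
  Jan: +$1,226.21 → -$1,226.21
  Feb: +$1,226.21 → $0.00
Lowest trial balance = -$5,263.89 (May)
Initial deposit = cushion − low point = $2,452.42 − (-$5,263.89) = $7,716.31

$7,716.31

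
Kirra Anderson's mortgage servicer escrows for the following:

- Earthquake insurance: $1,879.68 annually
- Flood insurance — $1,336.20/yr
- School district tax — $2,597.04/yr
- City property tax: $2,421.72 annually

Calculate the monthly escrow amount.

Earthquake insurance = $1,879.68
Flood insurance = $1,336.20
School district tax = $2,597.04
City property tax = $2,421.72
Yearly total = $1,879.68 + $1,336.20 + $2,597.04 + $2,421.72 = $8,234.64
Base monthly escrow = $8,234.64 ÷ 12 = $686.22

$686.22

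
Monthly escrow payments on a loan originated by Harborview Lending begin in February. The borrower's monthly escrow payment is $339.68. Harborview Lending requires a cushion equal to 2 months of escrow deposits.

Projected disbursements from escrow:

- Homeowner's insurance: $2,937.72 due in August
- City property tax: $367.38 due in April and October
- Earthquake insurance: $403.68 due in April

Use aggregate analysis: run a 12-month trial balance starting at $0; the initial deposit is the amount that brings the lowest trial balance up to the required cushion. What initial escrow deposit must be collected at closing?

Cushion = 2 × $339.68 = $679.36
Trial balance (start $0, +$339.68 each month, − disbursements):
  Feb: +$339.68 → $339.68
  Mar: +$339.68 → $679.36
  Apr: +$339.68 − $771.06 → $247.98
  May: +$339.68 → $587.66
  Jun: +$339.68 → $927.34
  Jul: +$339.68 → $1,267.02
  Aug: +$339.68 − $2,937.72 → -$1,331.02
  Sep: +$339.68 → -$991.34
  Oct: +$339.68 − $367.38 → -$1,019.04
  Nov: +$339.68 → -$679.36
  Dec: +$339.68 → -$339.68
  Jan: +$339.68 → $0.00
Lowest trial balance = -$1,331.02 (Aug)
Initial deposit = cushion − low point = $679.36 − (-$1,331.02) = $2,010.38

$2,010.38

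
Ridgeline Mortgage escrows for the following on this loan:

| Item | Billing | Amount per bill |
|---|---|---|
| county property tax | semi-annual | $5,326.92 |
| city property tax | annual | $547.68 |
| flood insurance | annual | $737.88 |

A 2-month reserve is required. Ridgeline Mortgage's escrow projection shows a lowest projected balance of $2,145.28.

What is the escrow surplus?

$155.38

County property tax = $5,326.92 × 2 = $10,653.84 annually
City property tax = $547.68 annually
Flood insurance = $737.88 annually
Total annual escrow = $10,653.84 + $547.68 + $737.88 = $11,939.40
Base monthly escrow = $11,939.40 / 12 = $994.95
Required reserve = 2 × $994.95 = $1,989.90
Surplus = $2,145.28 − $1,989.90 = $155.38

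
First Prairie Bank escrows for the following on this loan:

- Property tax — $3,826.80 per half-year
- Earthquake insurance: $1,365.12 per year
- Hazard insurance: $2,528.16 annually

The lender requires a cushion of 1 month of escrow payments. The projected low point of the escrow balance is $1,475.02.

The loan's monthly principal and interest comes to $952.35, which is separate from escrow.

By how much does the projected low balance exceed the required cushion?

Property tax = $3,826.80 × 2 = $7,653.60/yr
Earthquake insurance = $1,365.12/yr
Hazard insurance = $2,528.16/yr
Yearly total = $11,546.88
Monthly = $11,546.88 / 12 = $962.24
Required reserve = 1 × $962.24 = $962.24
Surplus = $1,475.02 − $962.24 = $512.78

$512.78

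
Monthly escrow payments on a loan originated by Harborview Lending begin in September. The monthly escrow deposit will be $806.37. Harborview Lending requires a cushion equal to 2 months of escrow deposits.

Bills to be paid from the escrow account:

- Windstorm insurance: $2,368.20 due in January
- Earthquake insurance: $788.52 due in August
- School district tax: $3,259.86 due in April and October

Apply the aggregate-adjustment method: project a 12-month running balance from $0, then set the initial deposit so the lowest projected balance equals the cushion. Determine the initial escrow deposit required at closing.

$4,049.70

Cushion = 2 × $806.37 = $1,612.74
Trial balance (start $0, +$806.37 each month, − disbursements):
  Sep: +$806.37 → $806.37
  Oct: +$806.37 − $3,259.86 → -$1,647.12
  Nov: +$806.37 → -$840.75
  Dec: +$806.37 → -$34.38
  Jan: +$806.37 − $2,368.20 → -$1,596.21
  Feb: +$806.37 → -$789.84
  Mar: +$806.37 → $16.53
  Apr: +$806.37 − $3,259.86 → -$2,436.96
  May: +$806.37 → -$1,630.59
  Jun: +$806.37 → -$824.22
  Jul: +$806.37 → -$17.85
  Aug: +$806.37 − $788.52 → $0.00
Lowest trial balance = -$2,436.96 (Apr)
Initial deposit = cushion − low point = $1,612.74 − (-$2,436.96) = $4,049.70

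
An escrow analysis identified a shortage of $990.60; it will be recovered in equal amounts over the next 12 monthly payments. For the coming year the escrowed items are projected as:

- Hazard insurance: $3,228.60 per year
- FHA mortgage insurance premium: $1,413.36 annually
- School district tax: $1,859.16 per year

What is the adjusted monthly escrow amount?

$624.31

Hazard insurance — $3,228.60 annually
FHA mortgage insurance premium — $1,413.36 annually
School district tax — $1,859.16 annually
Combined annual = $3,228.60 + $1,413.36 + $1,859.16 = $6,501.12
Base monthly escrow = $6,501.12 ÷ 12 = $541.76
Monthly shortage recovery: $990.60 / 12 = $82.55
New monthly escrow = $541.76 + $82.55 = $624.31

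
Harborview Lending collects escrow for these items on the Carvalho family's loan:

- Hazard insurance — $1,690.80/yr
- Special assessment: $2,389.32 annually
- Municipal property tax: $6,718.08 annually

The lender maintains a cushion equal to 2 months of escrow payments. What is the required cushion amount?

Hazard insurance — $1,690.80/yr
Special assessment — $2,389.32/yr
Municipal property tax — $6,718.08/yr
Total per year = $10,798.20
Monthly escrow = $10,798.20 ÷ 12 = $899.85
Reserve = 2 × $899.85 = $1,799.70

$1,799.70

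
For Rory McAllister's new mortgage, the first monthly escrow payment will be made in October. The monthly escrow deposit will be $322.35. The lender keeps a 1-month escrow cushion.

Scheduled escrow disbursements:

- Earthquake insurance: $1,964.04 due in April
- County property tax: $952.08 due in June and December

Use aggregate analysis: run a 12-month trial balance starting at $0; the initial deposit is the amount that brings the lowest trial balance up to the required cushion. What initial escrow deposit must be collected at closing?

$1,289.40

Cushion = 1 × $322.35 = $322.35
Trial balance (start $0, +$322.35 each month, − disbursements):
  Oct: +$322.35 → $322.35
  Nov: +$322.35 → $644.70
  Dec: +$322.35 − $952.08 → $14.97
  Jan: +$322.35 → $337.32
  Feb: +$322.35 → $659.67
  Mar: +$322.35 → $982.02
  Apr: +$322.35 − $1,964.04 → -$659.67
  May: +$322.35 → -$337.32
  Jun: +$322.35 − $952.08 → -$967.05
  Jul: +$322.35 → -$644.70
  Aug: +$322.35 → -$322.35
  Sep: +$322.35 → $0.00
Lowest trial balance = -$967.05 (Jun)
Initial deposit = cushion − low point = $322.35 − (-$967.05) = $1,289.40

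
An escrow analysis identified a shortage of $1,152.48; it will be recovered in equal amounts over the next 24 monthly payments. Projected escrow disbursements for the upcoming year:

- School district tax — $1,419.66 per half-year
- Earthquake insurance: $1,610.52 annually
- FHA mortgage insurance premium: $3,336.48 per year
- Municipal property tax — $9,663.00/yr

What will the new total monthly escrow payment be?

School district tax — $1,419.66 × 2 = $2,839.32
Earthquake insurance — $1,610.52
FHA mortgage insurance premium — $3,336.48
Municipal property tax — $9,663.00
Yearly total = $2,839.32 + $1,610.52 + $3,336.48 + $9,663.00 = $17,449.32
Monthly escrow = $17,449.32 ÷ 12 = $1,454.11
Monthly shortage recovery: $1,152.48 / 24 = $48.02
New monthly escrow = $1,454.11 + $48.02 = $1,502.13

$1,502.13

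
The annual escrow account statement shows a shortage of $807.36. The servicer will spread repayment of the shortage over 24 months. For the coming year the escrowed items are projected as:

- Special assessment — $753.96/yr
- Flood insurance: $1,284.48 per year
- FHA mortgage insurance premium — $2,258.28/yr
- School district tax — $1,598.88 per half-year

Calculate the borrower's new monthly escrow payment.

Special assessment: $753.96
Flood insurance: $1,284.48
FHA mortgage insurance premium: $2,258.28
School district tax: $1,598.88 × 2 = $3,197.76
Combined annual = $7,494.48
Monthly = $7,494.48 / 12 = $624.54
Shortage spread = $807.36 ÷ 24 = $33.64/mo
Adjusted monthly = $624.54 + $33.64 = $658.18

$658.18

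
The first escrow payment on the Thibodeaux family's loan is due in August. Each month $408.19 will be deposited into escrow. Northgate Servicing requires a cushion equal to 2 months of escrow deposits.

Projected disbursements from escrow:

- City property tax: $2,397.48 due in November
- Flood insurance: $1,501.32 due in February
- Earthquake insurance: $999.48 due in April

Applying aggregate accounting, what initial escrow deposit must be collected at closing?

$2,040.95

Cushion = 2 × $408.19 = $816.38
Trial balance (start $0, +$408.19 each month, − disbursements):
  Aug: +$408.19 → $408.19
  Sep: +$408.19 → $816.38
  Oct: +$408.19 → $1,224.57
  Nov: +$408.19 − $2,397.48 → -$764.72
  Dec: +$408.19 → -$356.53
  Jan: +$408.19 → $51.66
  Feb: +$408.19 − $1,501.32 → -$1,041.47
  Mar: +$408.19 → -$633.28
  Apr: +$408.19 − $999.48 → -$1,224.57
  May: +$408.19 → -$816.38
  Jun: +$408.19 → -$408.19
  Jul: +$408.19 → $0.00
Lowest trial balance = -$1,224.57 (Apr)
Initial deposit = cushion − low point = $816.38 − (-$1,224.57) = $2,040.95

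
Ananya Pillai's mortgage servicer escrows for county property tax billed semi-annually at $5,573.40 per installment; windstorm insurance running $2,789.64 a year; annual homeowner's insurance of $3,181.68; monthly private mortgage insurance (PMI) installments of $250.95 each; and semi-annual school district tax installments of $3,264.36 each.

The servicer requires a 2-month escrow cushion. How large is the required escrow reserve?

$4,443.04

County property tax = $5,573.40 × 2 = $11,146.80 per year
Windstorm insurance = $2,789.64 per year
Homeowner's insurance = $3,181.68 per year
Private mortgage insurance (PMI) = $250.95 × 12 = $3,011.40 per year
School district tax = $3,264.36 × 2 = $6,528.72 per year
Total per year = $26,658.24
Monthly = $26,658.24 / 12 = $2,221.52
Cushion = 2 × $2,221.52 = $4,443.04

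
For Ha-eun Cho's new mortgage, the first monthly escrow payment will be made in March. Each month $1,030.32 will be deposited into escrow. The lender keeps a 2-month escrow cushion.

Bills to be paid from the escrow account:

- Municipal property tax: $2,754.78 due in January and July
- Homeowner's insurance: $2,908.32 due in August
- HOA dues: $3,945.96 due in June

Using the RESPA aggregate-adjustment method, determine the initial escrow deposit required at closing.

Cushion = 2 × $1,030.32 = $2,060.64
Trial balance (start $0, +$1,030.32 each month, − disbursements):
  Mar: +$1,030.32 → $1,030.32
  Apr: +$1,030.32 → $2,060.64
  May: +$1,030.32 → $3,090.96
  Jun: +$1,030.32 − $3,945.96 → $175.32
  Jul: +$1,030.32 − $2,754.78 → -$1,549.14
  Aug: +$1,030.32 − $2,908.32 → -$3,427.14
  Sep: +$1,030.32 → -$2,396.82
  Oct: +$1,030.32 → -$1,366.50
  Nov: +$1,030.32 → -$336.18
  Dec: +$1,030.32 → $694.14
  Jan: +$1,030.32 − $2,754.78 → -$1,030.32
  Feb: +$1,030.32 → $0.00
Lowest trial balance = -$3,427.14 (Aug)
Initial deposit = cushion − low point = $2,060.64 − (-$3,427.14) = $5,487.78

$5,487.78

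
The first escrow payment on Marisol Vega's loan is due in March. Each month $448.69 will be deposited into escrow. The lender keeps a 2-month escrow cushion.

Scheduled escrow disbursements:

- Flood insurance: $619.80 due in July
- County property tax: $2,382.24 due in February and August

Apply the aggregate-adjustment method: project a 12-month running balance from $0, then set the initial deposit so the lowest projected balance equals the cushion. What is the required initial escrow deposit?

Cushion = 2 × $448.69 = $897.38
Trial balance (start $0, +$448.69 each month, − disbursements):
  Mar: +$448.69 → $448.69
  Apr: +$448.69 → $897.38
  May: +$448.69 → $1,346.07
  Jun: +$448.69 → $1,794.76
  Jul: +$448.69 − $619.80 → $1,623.65
  Aug: +$448.69 − $2,382.24 → -$309.90
  Sep: +$448.69 → $138.79
  Oct: +$448.69 → $587.48
  Nov: +$448.69 → $1,036.17
  Dec: +$448.69 → $1,484.86
  Jan: +$448.69 → $1,933.55
  Feb: +$448.69 − $2,382.24 → $0.00
Lowest trial balance = -$309.90 (Aug)
Initial deposit = cushion − low point = $897.38 − (-$309.90) = $1,207.28

$1,207.28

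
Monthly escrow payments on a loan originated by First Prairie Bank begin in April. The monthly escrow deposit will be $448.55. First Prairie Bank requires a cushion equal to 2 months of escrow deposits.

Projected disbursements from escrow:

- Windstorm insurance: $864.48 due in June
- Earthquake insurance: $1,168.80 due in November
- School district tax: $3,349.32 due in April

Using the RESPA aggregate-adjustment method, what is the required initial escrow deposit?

Cushion = 2 × $448.55 = $897.10
Trial balance (start $0, +$448.55 each month, − disbursements):
  Apr: +$448.55 − $3,349.32 → -$2,900.77
  May: +$448.55 → -$2,452.22
  Jun: +$448.55 − $864.48 → -$2,868.15
  Jul: +$448.55 → -$2,419.60
  Aug: +$448.55 → -$1,971.05
  Sep: +$448.55 → -$1,522.50
  Oct: +$448.55 → -$1,073.95
  Nov: +$448.55 − $1,168.80 → -$1,794.20
  Dec: +$448.55 → -$1,345.65
  Jan: +$448.55 → -$897.10
  Feb: +$448.55 → -$448.55
  Mar: +$448.55 → $0.00
Lowest trial balance = -$2,900.77 (Apr)
Initial deposit = cushion − low point = $897.10 − (-$2,900.77) = $3,797.87

$3,797.87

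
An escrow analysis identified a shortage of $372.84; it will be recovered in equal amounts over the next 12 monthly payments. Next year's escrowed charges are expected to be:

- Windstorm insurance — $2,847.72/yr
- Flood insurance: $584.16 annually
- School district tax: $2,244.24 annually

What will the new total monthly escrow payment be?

$504.08

Windstorm insurance: $2,847.72 per year
Flood insurance: $584.16 per year
School district tax: $2,244.24 per year
Total annual escrow = $5,676.12
Monthly = $5,676.12 ÷ 12 = $473.01
Monthly shortage recovery: $372.84 ÷ 12 = $31.07
New monthly escrow = $473.01 + $31.07 = $504.08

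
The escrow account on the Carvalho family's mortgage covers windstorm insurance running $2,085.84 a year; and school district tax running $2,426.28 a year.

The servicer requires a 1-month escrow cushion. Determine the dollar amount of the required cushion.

$376.01

Windstorm insurance = $2,085.84/yr
School district tax = $2,426.28/yr
Total annual escrow = $4,512.12
Monthly escrow = $4,512.12 ÷ 12 = $376.01
Required cushion = 1 × $376.01 = $376.01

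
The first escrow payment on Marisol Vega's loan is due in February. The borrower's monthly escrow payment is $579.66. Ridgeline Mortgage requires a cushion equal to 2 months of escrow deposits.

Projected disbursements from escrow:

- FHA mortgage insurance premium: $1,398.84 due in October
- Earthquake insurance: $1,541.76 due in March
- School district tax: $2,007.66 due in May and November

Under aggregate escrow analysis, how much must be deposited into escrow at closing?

Cushion = 2 × $579.66 = $1,159.32
Trial balance (start $0, +$579.66 each month, − disbursements):
  Feb: +$579.66 → $579.66
  Mar: +$579.66 − $1,541.76 → -$382.44
  Apr: +$579.66 → $197.22
  May: +$579.66 − $2,007.66 → -$1,230.78
  Jun: +$579.66 → -$651.12
  Jul: +$579.66 → -$71.46
  Aug: +$579.66 → $508.20
  Sep: +$579.66 → $1,087.86
  Oct: +$579.66 − $1,398.84 → $268.68
  Nov: +$579.66 − $2,007.66 → -$1,159.32
  Dec: +$579.66 → -$579.66
  Jan: +$579.66 → $0.00
Lowest trial balance = -$1,230.78 (May)
Initial deposit = cushion − low point = $1,159.32 − (-$1,230.78) = $2,390.10

$2,390.10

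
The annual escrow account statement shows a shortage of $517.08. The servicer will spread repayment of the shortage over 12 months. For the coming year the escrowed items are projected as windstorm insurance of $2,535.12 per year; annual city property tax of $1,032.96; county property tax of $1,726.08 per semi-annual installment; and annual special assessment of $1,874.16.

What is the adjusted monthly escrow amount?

$784.29

Windstorm insurance — $2,535.12 per year
City property tax — $1,032.96 per year
County property tax — $1,726.08 × 2 = $3,452.16 per year
Special assessment — $1,874.16 per year
Annual escrow total = $2,535.12 + $1,032.96 + $3,452.16 + $1,874.16 = $8,894.40
Monthly = $8,894.40 ÷ 12 = $741.20
Monthly shortage recovery: $517.08 / 12 = $43.09
Adjusted monthly = $741.20 + $43.09 = $784.29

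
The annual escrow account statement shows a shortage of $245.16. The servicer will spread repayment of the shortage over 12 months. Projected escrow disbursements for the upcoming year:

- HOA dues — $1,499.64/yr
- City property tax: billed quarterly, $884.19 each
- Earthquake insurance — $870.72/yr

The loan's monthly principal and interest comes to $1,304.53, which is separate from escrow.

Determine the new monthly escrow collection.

$512.69

HOA dues — $1,499.64/yr
City property tax — $884.19 × 4 = $3,536.76/yr
Earthquake insurance — $870.72/yr
Total per year = $1,499.64 + $3,536.76 + $870.72 = $5,907.12
Monthly = $5,907.12 / 12 = $492.26
Shortage per month = $245.16 / 12 = $20.43
Adjusted monthly = $492.26 + $20.43 = $512.69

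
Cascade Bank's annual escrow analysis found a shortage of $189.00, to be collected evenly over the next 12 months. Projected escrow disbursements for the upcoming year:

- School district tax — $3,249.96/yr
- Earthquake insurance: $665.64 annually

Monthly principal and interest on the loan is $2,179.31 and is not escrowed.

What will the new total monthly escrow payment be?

School district tax — $3,249.96 annually
Earthquake insurance — $665.64 annually
Total annual escrow = $3,249.96 + $665.64 = $3,915.60
Monthly = $3,915.60 / 12 = $326.30
Shortage spread = $189.00 / 12 = $15.75/mo
Adjusted monthly = $326.30 + $15.75 = $342.05

$342.05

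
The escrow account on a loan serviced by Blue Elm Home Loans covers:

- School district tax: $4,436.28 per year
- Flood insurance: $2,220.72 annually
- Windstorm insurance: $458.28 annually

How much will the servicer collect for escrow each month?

School district tax = $4,436.28 annually
Flood insurance = $2,220.72 annually
Windstorm insurance = $458.28 annually
Total per year = $4,436.28 + $2,220.72 + $458.28 = $7,115.28
Base monthly escrow = $7,115.28 ÷ 12 = $592.94

$592.94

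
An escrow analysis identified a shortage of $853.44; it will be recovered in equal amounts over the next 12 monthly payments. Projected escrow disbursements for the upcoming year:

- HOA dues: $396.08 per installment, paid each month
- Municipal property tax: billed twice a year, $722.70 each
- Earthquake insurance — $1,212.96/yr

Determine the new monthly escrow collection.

HOA dues = $396.08 × 12 = $4,752.96
Municipal property tax = $722.70 × 2 = $1,445.40
Earthquake insurance = $1,212.96
Total annual escrow = $4,752.96 + $1,445.40 + $1,212.96 = $7,411.32
Per month = $7,411.32 / 12 = $617.61
Shortage spread = $853.44 ÷ 12 = $71.12/mo
Adjusted monthly = $617.61 + $71.12 = $688.73

$688.73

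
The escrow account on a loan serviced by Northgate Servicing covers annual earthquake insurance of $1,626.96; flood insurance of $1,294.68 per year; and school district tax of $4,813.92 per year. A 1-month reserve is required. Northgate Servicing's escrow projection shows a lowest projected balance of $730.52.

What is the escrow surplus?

Earthquake insurance: $1,626.96/yr
Flood insurance: $1,294.68/yr
School district tax: $4,813.92/yr
Total annual escrow = $7,735.56
Monthly = $7,735.56 / 12 = $644.63
Required reserve = 1 × $644.63 = $644.63
Surplus = $730.52 − $644.63 = $85.89

$85.89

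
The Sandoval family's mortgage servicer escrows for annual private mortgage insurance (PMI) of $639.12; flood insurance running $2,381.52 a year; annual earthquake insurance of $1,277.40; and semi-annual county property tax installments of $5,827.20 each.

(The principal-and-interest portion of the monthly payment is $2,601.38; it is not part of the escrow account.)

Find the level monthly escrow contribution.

Private mortgage insurance (PMI) — $639.12
Flood insurance — $2,381.52
Earthquake insurance — $1,277.40
County property tax — $5,827.20 × 2 = $11,654.40
Total per year = $639.12 + $2,381.52 + $1,277.40 + $11,654.40 = $15,952.44
Monthly escrow = $15,952.44 ÷ 12 = $1,329.37

$1,329.37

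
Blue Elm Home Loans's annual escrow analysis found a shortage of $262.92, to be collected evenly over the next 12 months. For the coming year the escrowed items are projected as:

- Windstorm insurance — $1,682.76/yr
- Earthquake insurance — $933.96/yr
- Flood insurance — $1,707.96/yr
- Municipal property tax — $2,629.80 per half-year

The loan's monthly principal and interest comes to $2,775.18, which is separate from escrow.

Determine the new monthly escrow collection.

Windstorm insurance: $1,682.76/yr
Earthquake insurance: $933.96/yr
Flood insurance: $1,707.96/yr
Municipal property tax: $2,629.80 × 2 = $5,259.60/yr
Total per year = $9,584.28
Monthly = $9,584.28 / 12 = $798.69
Shortage per month = $262.92 / 12 = $21.91
Adjusted monthly = $798.69 + $21.91 = $820.60

$820.60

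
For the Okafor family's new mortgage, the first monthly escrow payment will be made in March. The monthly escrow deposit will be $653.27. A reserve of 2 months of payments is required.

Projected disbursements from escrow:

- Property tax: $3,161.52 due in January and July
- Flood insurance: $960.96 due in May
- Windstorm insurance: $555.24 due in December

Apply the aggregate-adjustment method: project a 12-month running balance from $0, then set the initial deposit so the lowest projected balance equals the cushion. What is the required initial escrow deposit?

Cushion = 2 × $653.27 = $1,306.54
Trial balance (start $0, +$653.27 each month, − disbursements):
  Mar: +$653.27 → $653.27
  Apr: +$653.27 → $1,306.54
  May: +$653.27 − $960.96 → $998.85
  Jun: +$653.27 → $1,652.12
  Jul: +$653.27 − $3,161.52 → -$856.13
  Aug: +$653.27 → -$202.86
  Sep: +$653.27 → $450.41
  Oct: +$653.27 → $1,103.68
  Nov: +$653.27 → $1,756.95
  Dec: +$653.27 − $555.24 → $1,854.98
  Jan: +$653.27 − $3,161.52 → -$653.27
  Feb: +$653.27 → $0.00
Lowest trial balance = -$856.13 (Jul)
Initial deposit = cushion − low point = $1,306.54 − (-$856.13) = $2,162.67

$2,162.67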